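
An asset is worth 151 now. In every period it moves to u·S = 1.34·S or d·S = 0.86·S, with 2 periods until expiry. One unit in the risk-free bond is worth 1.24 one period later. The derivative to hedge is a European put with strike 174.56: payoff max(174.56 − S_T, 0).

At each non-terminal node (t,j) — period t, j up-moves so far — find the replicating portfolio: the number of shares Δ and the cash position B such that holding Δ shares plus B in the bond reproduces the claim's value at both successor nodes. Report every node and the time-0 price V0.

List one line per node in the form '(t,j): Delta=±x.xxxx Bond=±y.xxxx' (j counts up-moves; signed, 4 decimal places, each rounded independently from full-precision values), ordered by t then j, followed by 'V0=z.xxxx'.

Risk-neutral probability p* = (R−d)/(u−d) = (1.24−0.86)/(1.34−0.86) = 0.7917.
Terminal payoffs: V(2,0)=62.8804, V(2,1)=0.5476, V(2,2)=0.0000
Node (1,0) S=129.8600: V=(p*·0.5476+(1−p*)·62.8804)/1.24=10.9142; Δ=(0.5476−62.8804)/(174.0124−111.6796)=-1.0000; B=V−Δ·S=140.7742
Node (1,1) S=202.3400: V=(p*·0.0000+(1−p*)·0.5476)/1.24=0.0920; Δ=(0.0000−0.5476)/(271.1356−174.0124)=-0.0056; B=V−Δ·S=1.2328
Node (0,0) S=151.0000: V=(p*·0.0920+(1−p*)·10.9142)/1.24=1.8924; Δ=(0.0920−10.9142)/(202.3400−129.8600)=-0.1493; B=V−Δ·S=24.4387
Each (Δ,B) replicates both successor values, so the strategy is self-financing and V0 is arbitrage-free.

(0,0): Delta=-0.1493 Bond=24.4387
(1,0): Delta=-1.0000 Bond=140.7742
(1,1): Delta=-0.0056 Bond=1.2328
V0=1.8924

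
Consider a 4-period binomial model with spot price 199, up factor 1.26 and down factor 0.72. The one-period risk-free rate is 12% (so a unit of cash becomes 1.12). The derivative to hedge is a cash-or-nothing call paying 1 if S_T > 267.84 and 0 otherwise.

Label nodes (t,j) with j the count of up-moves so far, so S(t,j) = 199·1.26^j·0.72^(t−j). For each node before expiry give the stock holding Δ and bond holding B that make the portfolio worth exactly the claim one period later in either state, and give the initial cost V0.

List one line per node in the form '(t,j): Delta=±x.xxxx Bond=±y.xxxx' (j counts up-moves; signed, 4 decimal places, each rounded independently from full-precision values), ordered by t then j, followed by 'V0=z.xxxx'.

(0,0): Delta=0.0028 Bond=-0.1033
(1,0): Delta=0.0057 Bond=-0.5207
(1,1): Delta=0.0023 Bond=0.0260
(2,0): Delta=0.0000 Bond=0.0000
(2,1): Delta=0.0068 Bond=-0.7874
(2,2): Delta=0.0014 Bond=0.3149
(3,0): Delta=0.0000 Bond=0.0000
(3,1): Delta=0.0000 Bond=0.0000
(3,2): Delta=0.0081 Bond=-1.1905
(3,3): Delta=0.0000 Bond=0.8929
V0=0.4592

The replicating-portfolio and risk-neutral prices coincide; use p* = (1.12−0.72)/(1.26−0.72) = 0.7407 for the latter.
Payoff layer (t=4): V(4,0)=0.0000, V(4,1)=0.0000, V(4,2)=0.0000, V(4,3)=1.0000, V(4,4)=1.0000
Node (3,0) S=74.2764: V=(p*·0.0000+(1−p*)·0.0000)/1.12=0.0000; Δ=(0.0000−0.0000)/(93.5882−53.4790)=0.0000; B=V−Δ·S=0.0000
Node (3,1) S=129.9836: V=(p*·0.0000+(1−p*)·0.0000)/1.12=0.0000; Δ=(0.0000−0.0000)/(163.7794−93.5882)=0.0000; B=V−Δ·S=0.0000
Node (3,2) S=227.4713: V=(p*·1.0000+(1−p*)·0.0000)/1.12=0.6614; Δ=(1.0000−0.0000)/(286.6139−163.7794)=0.0081; B=V−Δ·S=-1.1905
Node (3,3) S=398.0748: V=(p*·1.0000+(1−p*)·1.0000)/1.12=0.8929; Δ=(1.0000−1.0000)/(501.5743−286.6139)=0.0000; B=V−Δ·S=0.8929
Node (2,0) S=103.1616: V=(p*·0.0000+(1−p*)·0.0000)/1.12=0.0000; Δ=(0.0000−0.0000)/(129.9836−74.2764)=0.0000; B=V−Δ·S=0.0000
Node (2,1) S=180.5328: V=(p*·0.6614+(1−p*)·0.0000)/1.12=0.4374; Δ=(0.6614−0.0000)/(227.4713−129.9836)=0.0068; B=V−Δ·S=-0.7874
Node (2,2) S=315.9324: V=(p*·0.8929+(1−p*)·0.6614)/1.12=0.7436; Δ=(0.8929−0.6614)/(398.0748−227.4713)=0.0014; B=V−Δ·S=0.3149
Node (1,0) S=143.2800: V=(p*·0.4374+(1−p*)·0.0000)/1.12=0.2893; Δ=(0.4374−0.0000)/(180.5328−103.1616)=0.0057; B=V−Δ·S=-0.5207
Node (1,1) S=250.7400: V=(p*·0.7436+(1−p*)·0.4374)/1.12=0.5931; Δ=(0.7436−0.4374)/(315.9324−180.5328)=0.0023; B=V−Δ·S=0.0260
Node (0,0) S=199.0000: V=(p*·0.5931+(1−p*)·0.2893)/1.12=0.4592; Δ=(0.5931−0.2893)/(250.7400−143.2800)=0.0028; B=V−Δ·S=-0.1033
Root portfolio cost Δ·199+B reproduces V0=0.4592.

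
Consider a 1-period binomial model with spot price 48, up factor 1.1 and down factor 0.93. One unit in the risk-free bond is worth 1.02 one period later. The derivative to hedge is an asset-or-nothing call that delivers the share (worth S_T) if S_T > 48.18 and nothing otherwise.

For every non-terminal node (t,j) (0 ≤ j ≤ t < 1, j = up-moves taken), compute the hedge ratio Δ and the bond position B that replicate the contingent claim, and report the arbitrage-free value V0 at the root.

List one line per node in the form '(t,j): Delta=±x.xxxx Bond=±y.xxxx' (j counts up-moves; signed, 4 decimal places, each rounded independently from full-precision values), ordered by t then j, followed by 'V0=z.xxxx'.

(0,0): Delta=6.4706 Bond=-283.1834
V0=27.4048

The replicating-portfolio and risk-neutral prices coincide; use p* = (1.02−0.93)/(1.1−0.93) = 0.5294 for the latter.
Terminal payoffs: V(1,0)=0.0000, V(1,1)=52.8000
(0,0): S=48.0000. Δ = (V_up−V_dn)/(S_up−S_dn) = (52.8000−0.0000)/(52.8000−44.6400) = 6.4706. V = [p*·52.8000 + (1−p*)·0.0000]/1.02 = 27.4048. B = V − Δ·S = -283.1834.
Self-financing check: at every node Δ·S+B equals the discounted successor values.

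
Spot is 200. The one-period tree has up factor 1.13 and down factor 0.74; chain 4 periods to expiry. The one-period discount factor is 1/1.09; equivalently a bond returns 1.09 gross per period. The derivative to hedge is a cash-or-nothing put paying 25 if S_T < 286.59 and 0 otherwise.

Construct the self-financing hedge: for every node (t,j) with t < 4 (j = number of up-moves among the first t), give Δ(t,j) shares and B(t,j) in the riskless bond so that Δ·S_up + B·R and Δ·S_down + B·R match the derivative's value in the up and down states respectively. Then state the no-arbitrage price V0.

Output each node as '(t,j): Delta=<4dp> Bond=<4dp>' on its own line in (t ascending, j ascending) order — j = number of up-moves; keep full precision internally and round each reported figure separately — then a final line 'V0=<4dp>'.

Risk-neutral probability p* = (R−d)/(u−d) = (1.09−0.74)/(1.13−0.74) = 0.8974.
Payoff layer (t=4): V(4,0)=25.0000, V(4,1)=25.0000, V(4,2)=25.0000, V(4,3)=25.0000, V(4,4)=0.0000
Node (3,0) S=81.0448: V=(p*·25.0000+(1−p*)·25.0000)/1.09=22.9358; Δ=(25.0000−25.0000)/(91.5806−59.9732)=0.0000; B=V−Δ·S=22.9358
Node (3,1) S=123.7576: V=(p*·25.0000+(1−p*)·25.0000)/1.09=22.9358; Δ=(25.0000−25.0000)/(139.8461−91.5806)=0.0000; B=V−Δ·S=22.9358
Node (3,2) S=188.9812: V=(p*·25.0000+(1−p*)·25.0000)/1.09=22.9358; Δ=(25.0000−25.0000)/(213.5488−139.8461)=0.0000; B=V−Δ·S=22.9358
Node (3,3) S=288.5794: V=(p*·0.0000+(1−p*)·25.0000)/1.09=2.3524; Δ=(0.0000−25.0000)/(326.0947−213.5488)=-0.2221; B=V−Δ·S=66.4550
Node (2,0) S=109.5200: V=(p*·22.9358+(1−p*)·22.9358)/1.09=21.0420; Δ=(22.9358−22.9358)/(123.7576−81.0448)=0.0000; B=V−Δ·S=21.0420
Node (2,1) S=167.2400: V=(p*·22.9358+(1−p*)·22.9358)/1.09=21.0420; Δ=(22.9358−22.9358)/(188.9812−123.7576)=0.0000; B=V−Δ·S=21.0420
Node (2,2) S=255.3800: V=(p*·2.3524+(1−p*)·22.9358)/1.09=4.0950; Δ=(2.3524−22.9358)/(288.5794−188.9812)=-0.2067; B=V−Δ·S=56.8729
Node (1,0) S=148.0000: V=(p*·21.0420+(1−p*)·21.0420)/1.09=19.3046; Δ=(21.0420−21.0420)/(167.2400−109.5200)=0.0000; B=V−Δ·S=19.3046
Node (1,1) S=226.0000: V=(p*·4.0950+(1−p*)·21.0420)/1.09=5.3515; Δ=(4.0950−21.0420)/(255.3800−167.2400)=-0.1923; B=V−Δ·S=48.8054
Node (0,0) S=200.0000: V=(p*·5.3515+(1−p*)·19.3046)/1.09=6.2225; Δ=(5.3515−19.3046)/(226.0000−148.0000)=-0.1789; B=V−Δ·S=41.9997
The time-0 hedge costs 6.2225, which is the no-arbitrage price.

(0,0): Delta=-0.1789 Bond=41.9997
(1,0): Delta=0.0000 Bond=19.3046
(1,1): Delta=-0.1923 Bond=48.8054
(2,0): Delta=0.0000 Bond=21.0420
(2,1): Delta=0.0000 Bond=21.0420
(2,2): Delta=-0.2067 Bond=56.8729
(3,0): Delta=0.0000 Bond=22.9358
(3,1): Delta=0.0000 Bond=22.9358
(3,2): Delta=0.0000 Bond=22.9358
(3,3): Delta=-0.2221 Bond=66.4550
V0=6.2225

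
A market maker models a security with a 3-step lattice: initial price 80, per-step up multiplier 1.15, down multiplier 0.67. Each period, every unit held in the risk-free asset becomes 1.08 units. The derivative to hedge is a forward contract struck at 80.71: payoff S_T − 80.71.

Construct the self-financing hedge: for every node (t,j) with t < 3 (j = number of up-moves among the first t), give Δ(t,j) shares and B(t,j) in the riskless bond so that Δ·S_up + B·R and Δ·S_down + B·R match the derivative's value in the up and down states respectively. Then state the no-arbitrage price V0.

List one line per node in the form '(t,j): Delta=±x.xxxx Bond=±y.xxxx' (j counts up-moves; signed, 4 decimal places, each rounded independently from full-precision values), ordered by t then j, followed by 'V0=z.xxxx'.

(0,0): Delta=1.0000 Bond=-64.0702
(1,0): Delta=1.0000 Bond=-69.1958
(1,1): Delta=1.0000 Bond=-69.1958
(2,0): Delta=1.0000 Bond=-74.7315
(2,1): Delta=1.0000 Bond=-74.7315
(2,2): Delta=1.0000 Bond=-74.7315
V0=15.9298

Since d<R<u, set p* = (R−d)/(u−d) = 0.8542; price each node as the discounted p*-expectation of its children.
Terminal values V(3,·): V(3,0)=-56.6490, V(3,1)=-39.4112, V(3,2)=-9.8240, V(3,3)=40.9600
Node (2,0) S=35.9120: V=(p*·-39.4112+(1−p*)·-56.6490)/1.08=-38.8195; Δ=(-39.4112−-56.6490)/(41.2988−24.0610)=1.0000; B=V−Δ·S=-74.7315
Node (2,1) S=61.6400: V=(p*·-9.8240+(1−p*)·-39.4112)/1.08=-13.0915; Δ=(-9.8240−-39.4112)/(70.8860−41.2988)=1.0000; B=V−Δ·S=-74.7315
Node (2,2) S=105.8000: V=(p*·40.9600+(1−p*)·-9.8240)/1.08=31.0685; Δ=(40.9600−-9.8240)/(121.6700−70.8860)=1.0000; B=V−Δ·S=-74.7315
Node (1,0) S=53.6000: V=(p*·-13.0915+(1−p*)·-38.8195)/1.08=-15.5958; Δ=(-13.0915−-38.8195)/(61.6400−35.9120)=1.0000; B=V−Δ·S=-69.1958
Node (1,1) S=92.0000: V=(p*·31.0685+(1−p*)·-13.0915)/1.08=22.8042; Δ=(31.0685−-13.0915)/(105.8000−61.6400)=1.0000; B=V−Δ·S=-69.1958
Node (0,0) S=80.0000: V=(p*·22.8042+(1−p*)·-15.5958)/1.08=15.9298; Δ=(22.8042−-15.5958)/(92.0000−53.6000)=1.0000; B=V−Δ·S=-64.0702
The time-0 hedge costs 15.9298, which is the no-arbitrage price.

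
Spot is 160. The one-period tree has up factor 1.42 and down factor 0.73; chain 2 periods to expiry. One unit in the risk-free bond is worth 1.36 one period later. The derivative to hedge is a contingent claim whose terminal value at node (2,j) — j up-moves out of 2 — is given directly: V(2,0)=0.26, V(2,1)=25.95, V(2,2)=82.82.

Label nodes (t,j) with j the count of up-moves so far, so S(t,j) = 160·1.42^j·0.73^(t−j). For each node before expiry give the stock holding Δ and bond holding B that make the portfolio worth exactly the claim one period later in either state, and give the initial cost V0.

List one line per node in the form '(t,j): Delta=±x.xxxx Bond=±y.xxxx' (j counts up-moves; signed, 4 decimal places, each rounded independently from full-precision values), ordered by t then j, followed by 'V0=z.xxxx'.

Risk-neutral probability p* = (R−d)/(u−d) = (1.36−0.73)/(1.42−0.73) = 0.9130.
Payoff layer (t=2): V(2,0)=0.2600, V(2,1)=25.9500, V(2,2)=82.8200
  t=1,j=0: stock 116.8000 → up 165.8560 (V=25.9500), down 85.2640 (V=0.2600). Price 17.4383; hedge Δ=0.3188, bond B=-19.7936.
  t=1,j=1: stock 227.2000 → up 322.6240 (V=82.8200), down 165.8560 (V=25.9500). Price 57.2609; hedge Δ=0.3628, bond B=-25.1594.
  t=0,j=0: stock 160.0000 → up 227.2000 (V=57.2609), down 116.8000 (V=17.4383). Price 39.5574; hedge Δ=0.3607, bond B=-18.1565.
The time-0 hedge costs 39.5574, which is the no-arbitrage price.

(0,0): Delta=0.3607 Bond=-18.1565
(1,0): Delta=0.3188 Bond=-19.7936
(1,1): Delta=0.3628 Bond=-25.1594
V0=39.5574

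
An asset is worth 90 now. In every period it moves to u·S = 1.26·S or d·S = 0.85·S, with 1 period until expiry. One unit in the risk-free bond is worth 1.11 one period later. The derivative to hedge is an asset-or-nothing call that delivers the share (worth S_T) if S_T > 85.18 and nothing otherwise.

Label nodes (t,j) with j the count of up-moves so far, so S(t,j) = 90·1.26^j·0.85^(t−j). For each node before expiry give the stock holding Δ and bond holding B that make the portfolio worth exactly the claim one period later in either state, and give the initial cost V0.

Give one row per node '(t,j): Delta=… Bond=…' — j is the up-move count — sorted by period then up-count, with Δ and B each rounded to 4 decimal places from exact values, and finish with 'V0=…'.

The replicating-portfolio and risk-neutral prices coincide; use p* = (1.11−0.85)/(1.26−0.85) = 0.6341 for the latter.
At expiry t=1: V(1,0)=0.0000, V(1,1)=113.4000
Node (0,0) S=90.0000: V=(p*·113.4000+(1−p*)·0.0000)/1.11=64.7858; Δ=(113.4000−0.0000)/(113.4000−76.5000)=3.0732; B=V−Δ·S=-211.7996
Check: Δ(0,0)·S0 + B(0,0) = 64.7858 = V0.

(0,0): Delta=3.0732 Bond=-211.7996
V0=64.7858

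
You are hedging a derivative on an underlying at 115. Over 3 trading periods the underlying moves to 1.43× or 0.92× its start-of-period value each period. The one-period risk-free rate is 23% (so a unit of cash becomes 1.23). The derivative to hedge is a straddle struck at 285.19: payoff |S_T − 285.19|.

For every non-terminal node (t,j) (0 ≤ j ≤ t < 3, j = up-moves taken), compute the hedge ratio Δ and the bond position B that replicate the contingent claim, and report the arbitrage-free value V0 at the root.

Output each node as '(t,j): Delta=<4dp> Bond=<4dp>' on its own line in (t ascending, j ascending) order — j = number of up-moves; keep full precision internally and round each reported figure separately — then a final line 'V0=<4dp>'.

(0,0): Delta=-0.5745 Bond=116.6563
(1,0): Delta=-1.0000 Bond=188.5055
(1,1): Delta=-0.3979 Bond=114.4432
(2,0): Delta=-1.0000 Bond=231.8618
(2,1): Delta=-1.0000 Bond=231.8618
(2,2): Delta=-0.1480 Bond=81.9931
V0=50.5892

No-arbitrage ⇒ martingale measure with p* = (R−d)/(u−d) = 0.6078.
Payoff layer (t=3): V(3,0)=195.6409, V(3,1)=145.9995, V(3,2)=68.8396, V(3,3)=51.0938
Node (2,0) S=97.3360: V=(p*·145.9995+(1−p*)·195.6409)/1.23=134.5258; Δ=(145.9995−195.6409)/(139.1905−89.5491)=-1.0000; B=V−Δ·S=231.8618
Node (2,1) S=151.2940: V=(p*·68.8396+(1−p*)·145.9995)/1.23=80.5678; Δ=(68.8396−145.9995)/(216.3504−139.1905)=-1.0000; B=V−Δ·S=231.8618
Node (2,2) S=235.1635: V=(p*·51.0938+(1−p*)·68.8396)/1.23=47.1975; Δ=(51.0938−68.8396)/(336.2838−216.3504)=-0.1480; B=V−Δ·S=81.9931
Node (1,0) S=105.8000: V=(p*·80.5678+(1−p*)·134.5258)/1.23=82.7055; Δ=(80.5678−134.5258)/(151.2940−97.3360)=-1.0000; B=V−Δ·S=188.5055
Node (1,1) S=164.4500: V=(p*·47.1975+(1−p*)·80.5678)/1.23=49.0113; Δ=(47.1975−80.5678)/(235.1635−151.2940)=-0.3979; B=V−Δ·S=114.4432
Node (0,0) S=115.0000: V=(p*·49.0113+(1−p*)·82.7055)/1.23=50.5892; Δ=(49.0113−82.7055)/(164.4500−105.8000)=-0.5745; B=V−Δ·S=116.6563
Root portfolio cost Δ·115+B reproduces V0=50.5892.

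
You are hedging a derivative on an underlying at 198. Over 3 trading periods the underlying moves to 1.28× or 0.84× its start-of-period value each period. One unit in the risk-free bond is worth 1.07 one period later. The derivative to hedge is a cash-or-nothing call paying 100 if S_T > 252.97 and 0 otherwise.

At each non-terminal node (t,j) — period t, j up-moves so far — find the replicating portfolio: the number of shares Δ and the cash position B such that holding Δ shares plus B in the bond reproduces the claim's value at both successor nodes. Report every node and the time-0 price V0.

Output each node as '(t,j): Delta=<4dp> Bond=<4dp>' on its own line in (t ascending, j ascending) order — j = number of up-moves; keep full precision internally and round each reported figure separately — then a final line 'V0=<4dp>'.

(0,0): Delta=0.5002 Bond=-55.4535
(1,0): Delta=0.6676 Bond=-87.1634
(1,1): Delta=0.4000 Bond=-33.9270
(2,0): Delta=0.0000 Bond=0.0000
(2,1): Delta=1.0676 Bond=-178.4197
(2,2): Delta=0.0000 Bond=93.4579
V0=43.5958

Since d<R<u, set p* = (R−d)/(u−d) = 0.5227; price each node as the discounted p*-expectation of its children.
Terminal payoffs: V(3,0)=0.0000, V(3,1)=0.0000, V(3,2)=100.0000, V(3,3)=100.0000
  t=2,j=0: stock 139.7088 → up 178.8273 (V=0.0000), down 117.3554 (V=0.0000). Price 0.0000; hedge Δ=0.0000, bond B=0.0000.
  t=2,j=1: stock 212.8896 → up 272.4987 (V=100.0000), down 178.8273 (V=0.0000). Price 48.8530; hedge Δ=1.0676, bond B=-178.4197.
  t=2,j=2: stock 324.4032 → up 415.2361 (V=100.0000), down 272.4987 (V=100.0000). Price 93.4579; hedge Δ=0.0000, bond B=93.4579.
  t=1,j=0: stock 166.3200 → up 212.8896 (V=48.8530), down 139.7088 (V=0.0000). Price 23.8662; hedge Δ=0.6676, bond B=-87.1634.
  t=1,j=1: stock 253.4400 → up 324.4032 (V=93.4579), down 212.8896 (V=48.8530). Price 67.4479; hedge Δ=0.4000, bond B=-33.9270.
  t=0,j=0: stock 198.0000 → up 253.4400 (V=67.4479), down 166.3200 (V=23.8662). Price 43.5958; hedge Δ=0.5002, bond B=-55.4535.
The time-0 hedge costs 43.5958, which is the no-arbitrage price.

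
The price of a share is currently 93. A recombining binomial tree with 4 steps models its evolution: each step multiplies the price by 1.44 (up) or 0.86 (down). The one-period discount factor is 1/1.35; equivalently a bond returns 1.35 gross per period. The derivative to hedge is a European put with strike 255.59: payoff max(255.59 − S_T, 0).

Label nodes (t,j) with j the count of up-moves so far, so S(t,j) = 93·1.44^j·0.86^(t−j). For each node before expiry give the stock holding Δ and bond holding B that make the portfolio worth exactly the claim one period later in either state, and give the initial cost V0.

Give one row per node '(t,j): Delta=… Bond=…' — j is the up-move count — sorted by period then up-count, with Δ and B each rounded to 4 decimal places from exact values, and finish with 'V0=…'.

(0,0): Delta=-0.3444 Bond=38.1095
(1,0): Delta=-1.0000 Bond=103.8825
(1,1): Delta=-0.2725 Bond=41.8170
(2,0): Delta=-1.0000 Bond=140.2414
(2,1): Delta=-1.0000 Bond=140.2414
(2,2): Delta=-0.1927 Bond=41.0632
(3,0): Delta=-1.0000 Bond=189.3259
(3,1): Delta=-1.0000 Bond=189.3259
(3,2): Delta=-1.0000 Bond=189.3259
(3,3): Delta=-0.1041 Bond=30.8432
V0=6.0801

The replicating-portfolio and risk-neutral prices coincide; use p* = (1.35−0.86)/(1.44−0.86) = 0.8448 for the latter.
Terminal payoffs: V(4,0)=204.7182, V(4,1)=170.4094, V(4,2)=112.9620, V(4,3)=16.7710, V(4,4)=0.0000
(3,0): S=59.1532. Δ = (V_up−V_dn)/(S_up−S_dn) = (170.4094−204.7182)/(85.1806−50.8718) = -1.0000. V = [p*·170.4094 + (1−p*)·204.7182]/1.35 = 130.1727. B = V − Δ·S = 189.3259.
(3,1): S=99.0472. Δ = (V_up−V_dn)/(S_up−S_dn) = (112.9620−170.4094)/(142.6280−85.1806) = -1.0000. V = [p*·112.9620 + (1−p*)·170.4094]/1.35 = 90.2787. B = V − Δ·S = 189.3259.
(3,2): S=165.8465. Δ = (V_up−V_dn)/(S_up−S_dn) = (16.7710−112.9620)/(238.8190−142.6280) = -1.0000. V = [p*·16.7710 + (1−p*)·112.9620]/1.35 = 23.4794. B = V − Δ·S = 189.3259.
(3,3): S=277.6965. Δ = (V_up−V_dn)/(S_up−S_dn) = (0.0000−16.7710)/(399.8830−238.8190) = -0.1041. V = [p*·0.0000 + (1−p*)·16.7710]/1.35 = 1.9277. B = V − Δ·S = 30.8432.
(2,0): S=68.7828. Δ = (V_up−V_dn)/(S_up−S_dn) = (90.2787−130.1727)/(99.0472−59.1532) = -1.0000. V = [p*·90.2787 + (1−p*)·130.1727]/1.35 = 71.4586. B = V − Δ·S = 140.2414.
(2,1): S=115.1712. Δ = (V_up−V_dn)/(S_up−S_dn) = (23.4794−90.2787)/(165.8465−99.0472) = -1.0000. V = [p*·23.4794 + (1−p*)·90.2787]/1.35 = 25.0702. B = V − Δ·S = 140.2414.
(2,2): S=192.8448. Δ = (V_up−V_dn)/(S_up−S_dn) = (1.9277−23.4794)/(277.6965−165.8465) = -0.1927. V = [p*·1.9277 + (1−p*)·23.4794]/1.35 = 3.9051. B = V − Δ·S = 41.0632.
(1,0): S=79.9800. Δ = (V_up−V_dn)/(S_up−S_dn) = (25.0702−71.4586)/(115.1712−68.7828) = -1.0000. V = [p*·25.0702 + (1−p*)·71.4586]/1.35 = 23.9025. B = V − Δ·S = 103.8825.
(1,1): S=133.9200. Δ = (V_up−V_dn)/(S_up−S_dn) = (3.9051−25.0702)/(192.8448−115.1712) = -0.2725. V = [p*·3.9051 + (1−p*)·25.0702]/1.35 = 5.3255. B = V − Δ·S = 41.8170.
(0,0): S=93.0000. Δ = (V_up−V_dn)/(S_up−S_dn) = (5.3255−23.9025)/(133.9200−79.9800) = -0.3444. V = [p*·5.3255 + (1−p*)·23.9025]/1.35 = 6.0801. B = V − Δ·S = 38.1095.
Check: Δ(0,0)·S0 + B(0,0) = 6.0801 = V0.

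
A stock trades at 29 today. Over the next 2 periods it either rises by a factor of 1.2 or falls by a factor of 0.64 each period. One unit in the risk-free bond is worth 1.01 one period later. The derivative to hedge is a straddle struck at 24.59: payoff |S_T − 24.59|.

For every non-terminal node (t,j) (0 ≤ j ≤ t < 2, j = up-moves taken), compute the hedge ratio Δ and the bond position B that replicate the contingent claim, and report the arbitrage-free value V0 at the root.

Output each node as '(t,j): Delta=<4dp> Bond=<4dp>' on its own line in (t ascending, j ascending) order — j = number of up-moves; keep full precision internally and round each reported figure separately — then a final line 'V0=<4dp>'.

Risk-neutral probability p* = (R−d)/(u−d) = (1.01−0.64)/(1.2−0.64) = 0.6607.
Payoff layer (t=2): V(2,0)=12.7116, V(2,1)=2.3180, V(2,2)=17.1700
  t=1,j=0: stock 18.5600 → up 22.2720 (V=2.3180), down 11.8784 (V=12.7116). Price 5.7865; hedge Δ=-1.0000, bond B=24.3465.
  t=1,j=1: stock 34.8000 → up 41.7600 (V=17.1700), down 22.2720 (V=2.3180). Price 12.0108; hedge Δ=0.7621, bond B=-14.5106.
  t=0,j=0: stock 29.0000 → up 34.8000 (V=12.0108), down 18.5600 (V=5.7865). Price 9.8010; hedge Δ=0.3833, bond B=-1.3138.
Self-financing check: at every node Δ·S+B equals the discounted successor values.

(0,0): Delta=0.3833 Bond=-1.3138
(1,0): Delta=-1.0000 Bond=24.3465
(1,1): Delta=0.7621 Bond=-14.5106
V0=9.8010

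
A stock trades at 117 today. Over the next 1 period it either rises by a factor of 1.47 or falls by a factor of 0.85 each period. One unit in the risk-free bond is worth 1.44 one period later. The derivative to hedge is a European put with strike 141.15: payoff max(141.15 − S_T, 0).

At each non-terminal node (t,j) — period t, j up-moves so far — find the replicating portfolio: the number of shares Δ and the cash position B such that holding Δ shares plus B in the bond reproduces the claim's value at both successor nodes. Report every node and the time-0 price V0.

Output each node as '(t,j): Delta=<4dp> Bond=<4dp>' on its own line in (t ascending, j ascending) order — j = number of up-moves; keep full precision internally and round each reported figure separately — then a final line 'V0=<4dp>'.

(0,0): Delta=-0.5749 Bond=68.6593
V0=1.4012

The replicating-portfolio and risk-neutral prices coincide; use p* = (1.44−0.85)/(1.47−0.85) = 0.9516 for the latter.
At expiry t=1: V(1,0)=41.7000, V(1,1)=0.0000
  t=0,j=0: stock 117.0000 → up 171.9900 (V=0.0000), down 99.4500 (V=41.7000). Price 1.4012; hedge Δ=-0.5749, bond B=68.6593.
Each (Δ,B) replicates both successor values, so the strategy is self-financing and V0 is arbitrage-free.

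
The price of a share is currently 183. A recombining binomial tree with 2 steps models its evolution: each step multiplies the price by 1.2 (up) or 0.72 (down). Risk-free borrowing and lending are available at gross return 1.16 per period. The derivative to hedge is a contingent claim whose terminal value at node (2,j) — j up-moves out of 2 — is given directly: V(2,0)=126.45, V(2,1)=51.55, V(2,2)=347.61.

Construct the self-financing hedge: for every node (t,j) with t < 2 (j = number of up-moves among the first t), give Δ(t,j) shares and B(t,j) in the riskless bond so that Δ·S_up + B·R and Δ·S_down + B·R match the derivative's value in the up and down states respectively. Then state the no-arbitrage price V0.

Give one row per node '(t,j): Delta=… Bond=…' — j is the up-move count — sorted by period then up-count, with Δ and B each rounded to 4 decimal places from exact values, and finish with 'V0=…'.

(0,0): Delta=2.6022 Bond=-252.6221
(1,0): Delta=-1.1843 Bond=205.8621
(1,1): Delta=2.8087 Bond=-338.3966
V0=223.5752

No-arbitrage ⇒ martingale measure with p* = (R−d)/(u−d) = 0.9167.
Terminal payoffs: V(2,0)=126.4500, V(2,1)=51.5500, V(2,2)=347.6100
Node (1,0) S=131.7600: V=(p*·51.5500+(1−p*)·126.4500)/1.16=49.8204; Δ=(51.5500−126.4500)/(158.1120−94.8672)=-1.1843; B=V−Δ·S=205.8621
Node (1,1) S=219.6000: V=(p*·347.6100+(1−p*)·51.5500)/1.16=278.3951; Δ=(347.6100−51.5500)/(263.5200−158.1120)=2.8087; B=V−Δ·S=-338.3966
Node (0,0) S=183.0000: V=(p*·278.3951+(1−p*)·49.8204)/1.16=223.5752; Δ=(278.3951−49.8204)/(219.6000−131.7600)=2.6022; B=V−Δ·S=-252.6221
Self-financing check: at every node Δ·S+B equals the discounted successor values.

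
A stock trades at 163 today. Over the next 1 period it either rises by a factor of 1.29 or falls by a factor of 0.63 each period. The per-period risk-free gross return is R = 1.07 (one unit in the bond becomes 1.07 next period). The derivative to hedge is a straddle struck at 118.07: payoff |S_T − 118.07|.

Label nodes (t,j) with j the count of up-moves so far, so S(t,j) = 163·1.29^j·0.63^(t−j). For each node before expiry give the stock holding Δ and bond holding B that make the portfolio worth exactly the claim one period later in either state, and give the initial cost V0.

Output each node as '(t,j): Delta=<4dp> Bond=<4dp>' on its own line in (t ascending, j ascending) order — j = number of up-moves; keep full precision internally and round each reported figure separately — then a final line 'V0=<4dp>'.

No-arbitrage ⇒ martingale measure with p* = (R−d)/(u−d) = 0.6667.
Payoff layer (t=1): V(1,0)=15.3800, V(1,1)=92.2000
(0,0): S=163.0000. Δ = (V_up−V_dn)/(S_up−S_dn) = (92.2000−15.3800)/(210.2700−102.6900) = 0.7141. V = [p*·92.2000 + (1−p*)·15.3800]/1.07 = 62.2368. B = V − Δ·S = -54.1572.
Each (Δ,B) replicates both successor values, so the strategy is self-financing and V0 is arbitrage-free.

(0,0): Delta=0.7141 Bond=-54.1572
V0=62.2368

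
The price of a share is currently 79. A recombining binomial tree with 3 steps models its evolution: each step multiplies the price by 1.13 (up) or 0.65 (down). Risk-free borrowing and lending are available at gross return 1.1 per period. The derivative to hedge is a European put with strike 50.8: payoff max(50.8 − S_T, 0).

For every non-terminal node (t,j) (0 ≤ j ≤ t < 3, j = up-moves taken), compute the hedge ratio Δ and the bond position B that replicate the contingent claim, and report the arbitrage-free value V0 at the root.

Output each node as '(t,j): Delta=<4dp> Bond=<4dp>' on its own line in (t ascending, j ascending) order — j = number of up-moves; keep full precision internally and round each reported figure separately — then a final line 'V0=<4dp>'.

(0,0): Delta=-0.0348 Bond=2.8609
(1,0): Delta=-0.4893 Bond=26.4880
(1,1): Delta=-0.0173 Bond=1.5909
(2,0): Delta=-1.0000 Bond=46.1818
(2,1): Delta=-0.4697 Bond=28.0005
(2,2): Delta=0.0000 Bond=0.0000
V0=0.1133

Under the risk-neutral measure, an up-move has probability p* = (R−d)/(u−d) = 0.9375 and values discount at R = 1.1.
Payoff layer (t=3): V(3,0)=29.1046, V(3,1)=13.0834, V(3,2)=0.0000, V(3,3)=0.0000
  t=2,j=0: stock 33.3775 → up 37.7166 (V=13.0834), down 21.6954 (V=29.1046). Price 12.8043; hedge Δ=-1.0000, bond B=46.1818.
  t=2,j=1: stock 58.0255 → up 65.5688 (V=0.0000), down 37.7166 (V=13.0834). Price 0.7434; hedge Δ=-0.4697, bond B=28.0005.
  t=2,j=2: stock 100.8751 → up 113.9889 (V=0.0000), down 65.5688 (V=0.0000). Price 0.0000; hedge Δ=0.0000, bond B=0.0000.
  t=1,j=0: stock 51.3500 → up 58.0255 (V=0.7434), down 33.3775 (V=12.8043). Price 1.3611; hedge Δ=-0.4893, bond B=26.4880.
  t=1,j=1: stock 89.2700 → up 100.8751 (V=0.0000), down 58.0255 (V=0.7434). Price 0.0422; hedge Δ=-0.0173, bond B=1.5909.
  t=0,j=0: stock 79.0000 → up 89.2700 (V=0.0422), down 51.3500 (V=1.3611). Price 0.1133; hedge Δ=-0.0348, bond B=2.8609.
Root portfolio cost Δ·79+B reproduces V0=0.1133.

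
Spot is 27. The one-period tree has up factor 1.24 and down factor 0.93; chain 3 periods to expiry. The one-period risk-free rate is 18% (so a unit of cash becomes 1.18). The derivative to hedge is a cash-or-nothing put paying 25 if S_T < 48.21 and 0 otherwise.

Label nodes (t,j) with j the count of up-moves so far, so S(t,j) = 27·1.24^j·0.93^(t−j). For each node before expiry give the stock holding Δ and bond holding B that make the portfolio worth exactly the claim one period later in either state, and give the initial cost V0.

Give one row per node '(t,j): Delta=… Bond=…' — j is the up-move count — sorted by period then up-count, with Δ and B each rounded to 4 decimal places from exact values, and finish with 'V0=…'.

Risk-neutral probability p* = (R−d)/(u−d) = (1.18−0.93)/(1.24−0.93) = 0.8065.
Terminal payoffs: V(3,0)=25.0000, V(3,1)=25.0000, V(3,2)=25.0000, V(3,3)=0.0000
  t=2,j=0: stock 23.3523 → up 28.9569 (V=25.0000), down 21.7176 (V=25.0000). Price 21.1864; hedge Δ=0.0000, bond B=21.1864.
  t=2,j=1: stock 31.1364 → up 38.6091 (V=25.0000), down 28.9569 (V=25.0000). Price 21.1864; hedge Δ=0.0000, bond B=21.1864.
  t=2,j=2: stock 41.5152 → up 51.4788 (V=0.0000), down 38.6091 (V=25.0000). Price 4.1006; hedge Δ=-1.9425, bond B=84.7458.
  t=1,j=0: stock 25.1100 → up 31.1364 (V=21.1864), down 23.3523 (V=21.1864). Price 17.9546; hedge Δ=0.0000, bond B=17.9546.
  t=1,j=1: stock 33.4800 → up 41.5152 (V=4.1006), down 31.1364 (V=21.1864). Price 6.2776; hedge Δ=-1.6462, bond B=61.3932.
  t=0,j=0: stock 27.0000 → up 33.4800 (V=6.2776), down 25.1100 (V=17.9546). Price 7.2353; hedge Δ=-1.3951, bond B=44.9032.
The time-0 hedge costs 7.2353, which is the no-arbitrage price.

(0,0): Delta=-1.3951 Bond=44.9032
(1,0): Delta=0.0000 Bond=17.9546
(1,1): Delta=-1.6462 Bond=61.3932
(2,0): Delta=0.0000 Bond=21.1864
(2,1): Delta=0.0000 Bond=21.1864
(2,2): Delta=-1.9425 Bond=84.7458
V0=7.2353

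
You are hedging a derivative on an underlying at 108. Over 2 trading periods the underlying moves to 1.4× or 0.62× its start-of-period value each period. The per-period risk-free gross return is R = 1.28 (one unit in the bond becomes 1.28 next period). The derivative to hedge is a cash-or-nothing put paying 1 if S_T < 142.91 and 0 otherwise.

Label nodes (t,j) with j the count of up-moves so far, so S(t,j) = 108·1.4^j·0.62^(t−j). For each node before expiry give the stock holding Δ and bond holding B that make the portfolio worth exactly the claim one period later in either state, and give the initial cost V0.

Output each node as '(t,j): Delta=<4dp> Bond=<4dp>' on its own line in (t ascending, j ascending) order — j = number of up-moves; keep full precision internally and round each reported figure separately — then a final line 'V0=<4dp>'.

The replicating-portfolio and risk-neutral prices coincide; use p* = (1.28−0.62)/(1.4−0.62) = 0.8462 for the latter.
Terminal payoffs: V(2,0)=1.0000, V(2,1)=1.0000, V(2,2)=0.0000
  t=1,j=0: stock 66.9600 → up 93.7440 (V=1.0000), down 41.5152 (V=1.0000). Price 0.7812; hedge Δ=0.0000, bond B=0.7812.
  t=1,j=1: stock 151.2000 → up 211.6800 (V=0.0000), down 93.7440 (V=1.0000). Price 0.1202; hedge Δ=-0.0085, bond B=1.4022.
  t=0,j=0: stock 108.0000 → up 151.2000 (V=0.1202), down 66.9600 (V=0.7812). Price 0.1734; hedge Δ=-0.0078, bond B=1.0209.
Root portfolio cost Δ·108+B reproduces V0=0.1734.

(0,0): Delta=-0.0078 Bond=1.0209
(1,0): Delta=0.0000 Bond=0.7812
(1,1): Delta=-0.0085 Bond=1.4022
V0=0.1734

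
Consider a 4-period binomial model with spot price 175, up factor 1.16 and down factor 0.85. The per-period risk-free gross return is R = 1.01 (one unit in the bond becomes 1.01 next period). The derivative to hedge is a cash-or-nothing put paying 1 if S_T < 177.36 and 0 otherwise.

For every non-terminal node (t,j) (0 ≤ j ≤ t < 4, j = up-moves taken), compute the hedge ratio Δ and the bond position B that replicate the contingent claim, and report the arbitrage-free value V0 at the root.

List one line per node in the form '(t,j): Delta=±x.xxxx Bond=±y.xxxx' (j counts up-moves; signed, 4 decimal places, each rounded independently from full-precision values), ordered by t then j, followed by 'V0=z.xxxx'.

Under the risk-neutral measure, an up-move has probability p* = (R−d)/(u−d) = 0.5161 and values discount at R = 1.01.
Terminal values V(4,·): V(4,0)=1.0000, V(4,1)=1.0000, V(4,2)=1.0000, V(4,3)=0.0000, V(4,4)=0.0000
(3,0): S=107.4719. Δ = (V_up−V_dn)/(S_up−S_dn) = (1.0000−1.0000)/(124.6674−91.3511) = 0.0000. V = [p*·1.0000 + (1−p*)·1.0000]/1.01 = 0.9901. B = V − Δ·S = 0.9901.
(3,1): S=146.6675. Δ = (V_up−V_dn)/(S_up−S_dn) = (1.0000−1.0000)/(170.1343−124.6674) = 0.0000. V = [p*·1.0000 + (1−p*)·1.0000]/1.01 = 0.9901. B = V − Δ·S = 0.9901.
(3,2): S=200.1580. Δ = (V_up−V_dn)/(S_up−S_dn) = (0.0000−1.0000)/(232.1833−170.1343) = -0.0161. V = [p*·0.0000 + (1−p*)·1.0000]/1.01 = 0.4791. B = V − Δ·S = 3.7049.
(3,3): S=273.1568. Δ = (V_up−V_dn)/(S_up−S_dn) = (0.0000−0.0000)/(316.8619−232.1833) = 0.0000. V = [p*·0.0000 + (1−p*)·0.0000]/1.01 = 0.0000. B = V − Δ·S = 0.0000.
(2,0): S=126.4375. Δ = (V_up−V_dn)/(S_up−S_dn) = (0.9901−0.9901)/(146.6675−107.4719) = 0.0000. V = [p*·0.9901 + (1−p*)·0.9901]/1.01 = 0.9803. B = V − Δ·S = 0.9803.
(2,1): S=172.5500. Δ = (V_up−V_dn)/(S_up−S_dn) = (0.4791−0.9901)/(200.1580−146.6675) = -0.0096. V = [p*·0.4791 + (1−p*)·0.9901]/1.01 = 0.7192. B = V − Δ·S = 2.3676.
(2,2): S=235.4800. Δ = (V_up−V_dn)/(S_up−S_dn) = (0.0000−0.4791)/(273.1568−200.1580) = -0.0066. V = [p*·0.0000 + (1−p*)·0.4791]/1.01 = 0.2295. B = V − Δ·S = 1.7749.
(1,0): S=148.7500. Δ = (V_up−V_dn)/(S_up−S_dn) = (0.7192−0.9803)/(172.5500−126.4375) = -0.0057. V = [p*·0.7192 + (1−p*)·0.9803]/1.01 = 0.8371. B = V − Δ·S = 1.6795.
(1,1): S=203.0000. Δ = (V_up−V_dn)/(S_up−S_dn) = (0.2295−0.7192)/(235.4800−172.5500) = -0.0078. V = [p*·0.2295 + (1−p*)·0.7192]/1.01 = 0.4618. B = V − Δ·S = 2.0413.
(0,0): S=175.0000. Δ = (V_up−V_dn)/(S_up−S_dn) = (0.4618−0.8371)/(203.0000−148.7500) = -0.0069. V = [p*·0.4618 + (1−p*)·0.8371]/1.01 = 0.6371. B = V − Δ·S = 1.8478.
The time-0 hedge costs 0.6371, which is the no-arbitrage price.

(0,0): Delta=-0.0069 Bond=1.8478
(1,0): Delta=-0.0057 Bond=1.6795
(1,1): Delta=-0.0078 Bond=2.0413
(2,0): Delta=0.0000 Bond=0.9803
(2,1): Delta=-0.0096 Bond=2.3676
(2,2): Delta=-0.0066 Bond=1.7749
(3,0): Delta=0.0000 Bond=0.9901
(3,1): Delta=0.0000 Bond=0.9901
(3,2): Delta=-0.0161 Bond=3.7049
(3,3): Delta=0.0000 Bond=0.0000
V0=0.6371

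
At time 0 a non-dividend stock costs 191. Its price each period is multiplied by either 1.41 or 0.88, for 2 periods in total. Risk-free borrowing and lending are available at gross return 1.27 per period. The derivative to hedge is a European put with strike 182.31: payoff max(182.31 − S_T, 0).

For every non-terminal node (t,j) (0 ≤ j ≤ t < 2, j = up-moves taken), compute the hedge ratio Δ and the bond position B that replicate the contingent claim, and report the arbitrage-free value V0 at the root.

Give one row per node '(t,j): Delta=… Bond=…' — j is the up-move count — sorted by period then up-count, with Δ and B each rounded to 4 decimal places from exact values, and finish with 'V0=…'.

(0,0): Delta=-0.0707 Bond=14.9879
(1,0): Delta=-0.3862 Bond=72.0598
(1,1): Delta=0.0000 Bond=0.0000
V0=1.4882

Since d<R<u, set p* = (R−d)/(u−d) = 0.7358; price each node as the discounted p*-expectation of its children.
Terminal payoffs: V(2,0)=34.3996, V(2,1)=0.0000, V(2,2)=0.0000
Node (1,0) S=168.0800: V=(p*·0.0000+(1−p*)·34.3996)/1.27=7.1549; Δ=(0.0000−34.3996)/(236.9928−147.9104)=-0.3862; B=V−Δ·S=72.0598
Node (1,1) S=269.3100: V=(p*·0.0000+(1−p*)·0.0000)/1.27=0.0000; Δ=(0.0000−0.0000)/(379.7271−236.9928)=0.0000; B=V−Δ·S=0.0000
Node (0,0) S=191.0000: V=(p*·0.0000+(1−p*)·7.1549)/1.27=1.4882; Δ=(0.0000−7.1549)/(269.3100−168.0800)=-0.0707; B=V−Δ·S=14.9879
The time-0 hedge costs 1.4882, which is the no-arbitrage price.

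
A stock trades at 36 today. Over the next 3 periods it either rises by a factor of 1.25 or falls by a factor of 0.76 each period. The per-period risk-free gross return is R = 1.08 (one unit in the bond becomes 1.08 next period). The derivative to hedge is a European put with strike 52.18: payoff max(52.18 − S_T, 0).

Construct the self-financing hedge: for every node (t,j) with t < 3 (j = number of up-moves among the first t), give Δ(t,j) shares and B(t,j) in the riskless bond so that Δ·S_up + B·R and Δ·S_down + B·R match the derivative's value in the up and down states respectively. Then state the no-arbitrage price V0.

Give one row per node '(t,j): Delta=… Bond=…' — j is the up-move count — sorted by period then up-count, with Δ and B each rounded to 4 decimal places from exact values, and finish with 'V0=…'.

Risk-neutral probability p* = (R−d)/(u−d) = (1.08−0.76)/(1.25−0.76) = 0.6531.
Terminal values V(3,·): V(3,0)=36.3769, V(3,1)=26.1880, V(3,2)=9.4300, V(3,3)=0.0000
(2,0): S=20.7936. Δ = (V_up−V_dn)/(S_up−S_dn) = (26.1880−36.3769)/(25.9920−15.8031) = -1.0000. V = [p*·26.1880 + (1−p*)·36.3769]/1.08 = 27.5212. B = V − Δ·S = 48.3148.
(2,1): S=34.2000. Δ = (V_up−V_dn)/(S_up−S_dn) = (9.4300−26.1880)/(42.7500−25.9920) = -1.0000. V = [p*·9.4300 + (1−p*)·26.1880]/1.08 = 14.1148. B = V − Δ·S = 48.3148.
(2,2): S=56.2500. Δ = (V_up−V_dn)/(S_up−S_dn) = (0.0000−9.4300)/(70.3125−42.7500) = -0.3421. V = [p*·0.0000 + (1−p*)·9.4300]/1.08 = 3.0293. B = V − Δ·S = 22.2742.
(1,0): S=27.3600. Δ = (V_up−V_dn)/(S_up−S_dn) = (14.1148−27.5212)/(34.2000−20.7936) = -1.0000. V = [p*·14.1148 + (1−p*)·27.5212]/1.08 = 17.3759. B = V − Δ·S = 44.7359.
(1,1): S=45.0000. Δ = (V_up−V_dn)/(S_up−S_dn) = (3.0293−14.1148)/(56.2500−34.2000) = -0.5027. V = [p*·3.0293 + (1−p*)·14.1148]/1.08 = 6.3660. B = V − Δ·S = 28.9895.
(0,0): S=36.0000. Δ = (V_up−V_dn)/(S_up−S_dn) = (6.3660−17.3759)/(45.0000−27.3600) = -0.6241. V = [p*·6.3660 + (1−p*)·17.3759]/1.08 = 9.4313. B = V − Δ·S = 31.9005.
Self-financing check: at every node Δ·S+B equals the discounted successor values.

(0,0): Delta=-0.6241 Bond=31.9005
(1,0): Delta=-1.0000 Bond=44.7359
(1,1): Delta=-0.5027 Bond=28.9895
(2,0): Delta=-1.0000 Bond=48.3148
(2,1): Delta=-1.0000 Bond=48.3148
(2,2): Delta=-0.3421 Bond=22.2742
V0=9.4313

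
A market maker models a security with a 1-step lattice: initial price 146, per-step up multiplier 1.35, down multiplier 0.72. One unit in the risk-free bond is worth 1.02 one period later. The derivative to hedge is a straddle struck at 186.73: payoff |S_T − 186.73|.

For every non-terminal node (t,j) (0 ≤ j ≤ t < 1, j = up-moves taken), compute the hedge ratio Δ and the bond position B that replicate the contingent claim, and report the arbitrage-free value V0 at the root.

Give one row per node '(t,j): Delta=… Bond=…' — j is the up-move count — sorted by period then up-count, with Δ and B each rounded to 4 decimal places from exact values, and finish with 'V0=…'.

(0,0): Delta=-0.7745 Bond=159.8305
V0=46.7512

No-arbitrage ⇒ martingale measure with p* = (R−d)/(u−d) = 0.4762.
Payoff layer (t=1): V(1,0)=81.6100, V(1,1)=10.3700
(0,0): S=146.0000. Δ = (V_up−V_dn)/(S_up−S_dn) = (10.3700−81.6100)/(197.1000−105.1200) = -0.7745. V = [p*·10.3700 + (1−p*)·81.6100]/1.02 = 46.7512. B = V − Δ·S = 159.8305.
Self-financing check: at every node Δ·S+B equals the discounted successor values.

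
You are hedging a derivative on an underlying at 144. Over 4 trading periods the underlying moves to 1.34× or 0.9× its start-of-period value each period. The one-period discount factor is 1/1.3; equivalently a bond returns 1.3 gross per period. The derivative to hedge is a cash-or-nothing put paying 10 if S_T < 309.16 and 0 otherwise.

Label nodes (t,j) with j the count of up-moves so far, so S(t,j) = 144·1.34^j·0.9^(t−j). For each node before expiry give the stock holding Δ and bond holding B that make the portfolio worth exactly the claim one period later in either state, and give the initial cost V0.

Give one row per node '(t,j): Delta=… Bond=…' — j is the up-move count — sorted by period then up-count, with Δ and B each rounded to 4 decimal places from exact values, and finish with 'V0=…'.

Under the risk-neutral measure, an up-move has probability p* = (R−d)/(u−d) = 0.9091 and values discount at R = 1.3.
At expiry t=4: V(4,0)=10.0000, V(4,1)=10.0000, V(4,2)=10.0000, V(4,3)=0.0000, V(4,4)=0.0000
(3,0): S=104.9760. Δ = (V_up−V_dn)/(S_up−S_dn) = (10.0000−10.0000)/(140.6678−94.4784) = 0.0000. V = [p*·10.0000 + (1−p*)·10.0000]/1.3 = 7.6923. B = V − Δ·S = 7.6923.
(3,1): S=156.2976. Δ = (V_up−V_dn)/(S_up−S_dn) = (10.0000−10.0000)/(209.4388−140.6678) = 0.0000. V = [p*·10.0000 + (1−p*)·10.0000]/1.3 = 7.6923. B = V − Δ·S = 7.6923.
(3,2): S=232.7098. Δ = (V_up−V_dn)/(S_up−S_dn) = (0.0000−10.0000)/(311.8311−209.4388) = -0.0977. V = [p*·0.0000 + (1−p*)·10.0000]/1.3 = 0.6993. B = V − Δ·S = 23.4266.
(3,3): S=346.4790. Δ = (V_up−V_dn)/(S_up−S_dn) = (0.0000−0.0000)/(464.2818−311.8311) = 0.0000. V = [p*·0.0000 + (1−p*)·0.0000]/1.3 = 0.0000. B = V − Δ·S = 0.0000.
(2,0): S=116.6400. Δ = (V_up−V_dn)/(S_up−S_dn) = (7.6923−7.6923)/(156.2976−104.9760) = 0.0000. V = [p*·7.6923 + (1−p*)·7.6923]/1.3 = 5.9172. B = V − Δ·S = 5.9172.
(2,1): S=173.6640. Δ = (V_up−V_dn)/(S_up−S_dn) = (0.6993−7.6923)/(232.7098−156.2976) = -0.0915. V = [p*·0.6993 + (1−p*)·7.6923]/1.3 = 1.0269. B = V − Δ·S = 16.9201.
(2,2): S=258.5664. Δ = (V_up−V_dn)/(S_up−S_dn) = (0.0000−0.6993)/(346.4790−232.7098) = -0.0061. V = [p*·0.0000 + (1−p*)·0.6993]/1.3 = 0.0489. B = V − Δ·S = 1.6382.
(1,0): S=129.6000. Δ = (V_up−V_dn)/(S_up−S_dn) = (1.0269−5.9172)/(173.6640−116.6400) = -0.0858. V = [p*·1.0269 + (1−p*)·5.9172]/1.3 = 1.1319. B = V − Δ·S = 12.2461.
(1,1): S=192.9600. Δ = (V_up−V_dn)/(S_up−S_dn) = (0.0489−1.0269)/(258.5664−173.6640) = -0.0115. V = [p*·0.0489 + (1−p*)·1.0269]/1.3 = 0.1060. B = V − Δ·S = 2.3288.
(0,0): S=144.0000. Δ = (V_up−V_dn)/(S_up−S_dn) = (0.1060−1.1319)/(192.9600−129.6000) = -0.0162. V = [p*·0.1060 + (1−p*)·1.1319]/1.3 = 0.1533. B = V − Δ·S = 2.4849.
Check: Δ(0,0)·S0 + B(0,0) = 0.1533 = V0.

(0,0): Delta=-0.0162 Bond=2.4849
(1,0): Delta=-0.0858 Bond=12.2461
(1,1): Delta=-0.0115 Bond=2.3288
(2,0): Delta=0.0000 Bond=5.9172
(2,1): Delta=-0.0915 Bond=16.9201
(2,2): Delta=-0.0061 Bond=1.6382
(3,0): Delta=0.0000 Bond=7.6923
(3,1): Delta=0.0000 Bond=7.6923
(3,2): Delta=-0.0977 Bond=23.4266
(3,3): Delta=0.0000 Bond=0.0000
V0=0.1533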